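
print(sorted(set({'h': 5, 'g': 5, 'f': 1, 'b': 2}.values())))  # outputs [1, 2, 5]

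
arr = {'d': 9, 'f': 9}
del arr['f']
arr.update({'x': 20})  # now {'d': 9, 'x': 20}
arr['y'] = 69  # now {'d': 9, 'x': 20, 'y': 69}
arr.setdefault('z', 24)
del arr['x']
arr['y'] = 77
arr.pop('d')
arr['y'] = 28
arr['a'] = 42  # {'y': 28, 'z': 24, 'a': 42}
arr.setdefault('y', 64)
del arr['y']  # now {'z': 24, 'a': 42}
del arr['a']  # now {'z': 24}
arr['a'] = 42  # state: {'z': 24, 'a': 42}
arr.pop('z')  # 24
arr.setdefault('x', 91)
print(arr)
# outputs {'a': 42, 'x': 91}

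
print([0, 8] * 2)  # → [0, 8, 0, 8]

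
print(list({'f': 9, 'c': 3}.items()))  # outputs [('f', 9), ('c', 3)]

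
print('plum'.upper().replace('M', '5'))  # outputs PLU5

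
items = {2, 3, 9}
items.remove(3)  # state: {2, 9}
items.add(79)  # {2, 9, 79}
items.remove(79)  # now {2, 9}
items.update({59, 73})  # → {2, 9, 59, 73}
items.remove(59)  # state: {2, 9, 73}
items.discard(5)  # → {2, 9, 73}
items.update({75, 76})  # {2, 9, 73, 75, 76}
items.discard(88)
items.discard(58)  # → {2, 9, 73, 75, 76}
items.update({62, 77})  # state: {2, 9, 62, 73, 75, 76, 77}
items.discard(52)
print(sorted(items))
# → [2, 9, 62, 73, 75, 76, 77]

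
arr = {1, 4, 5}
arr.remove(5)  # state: {1, 4}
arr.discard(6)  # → {1, 4}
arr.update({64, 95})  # {1, 4, 64, 95}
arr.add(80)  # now {1, 4, 64, 80, 95}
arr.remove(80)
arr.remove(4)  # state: {1, 64, 95}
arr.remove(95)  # {1, 64}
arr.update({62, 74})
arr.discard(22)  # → {1, 62, 64, 74}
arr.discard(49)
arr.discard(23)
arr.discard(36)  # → {1, 62, 64, 74}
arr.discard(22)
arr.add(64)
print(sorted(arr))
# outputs [1, 62, 64, 74]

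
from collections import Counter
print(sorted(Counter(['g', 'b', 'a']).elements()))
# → ['a', 'b', 'g']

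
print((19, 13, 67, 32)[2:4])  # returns (67, 32)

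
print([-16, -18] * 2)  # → [-16, -18, -16, -18]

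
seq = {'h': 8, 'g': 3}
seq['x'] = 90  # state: {'h': 8, 'g': 3, 'x': 90}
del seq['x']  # {'h': 8, 'g': 3}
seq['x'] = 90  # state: {'h': 8, 'g': 3, 'x': 90}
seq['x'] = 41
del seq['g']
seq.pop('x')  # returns 41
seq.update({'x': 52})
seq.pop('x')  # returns 52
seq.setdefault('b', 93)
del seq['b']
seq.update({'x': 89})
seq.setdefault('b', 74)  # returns 74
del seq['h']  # {'x': 89, 'b': 74}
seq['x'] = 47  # {'x': 47, 'b': 74}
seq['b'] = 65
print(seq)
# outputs {'x': 47, 'b': 65}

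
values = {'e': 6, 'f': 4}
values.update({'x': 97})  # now {'e': 6, 'f': 4, 'x': 97}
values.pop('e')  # 6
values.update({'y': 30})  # {'f': 4, 'x': 97, 'y': 30}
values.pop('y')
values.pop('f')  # 4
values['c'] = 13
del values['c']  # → {'x': 97}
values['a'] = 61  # {'x': 97, 'a': 61}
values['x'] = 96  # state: {'x': 96, 'a': 61}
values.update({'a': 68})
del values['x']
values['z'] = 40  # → {'a': 68, 'z': 40}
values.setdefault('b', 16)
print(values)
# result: {'a': 68, 'z': 40, 'b': 16}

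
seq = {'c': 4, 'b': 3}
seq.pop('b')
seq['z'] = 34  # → {'c': 4, 'z': 34}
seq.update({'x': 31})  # {'c': 4, 'z': 34, 'x': 31}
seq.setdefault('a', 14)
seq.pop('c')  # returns 4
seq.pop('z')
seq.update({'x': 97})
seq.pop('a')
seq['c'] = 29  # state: {'x': 97, 'c': 29}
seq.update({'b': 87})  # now {'x': 97, 'c': 29, 'b': 87}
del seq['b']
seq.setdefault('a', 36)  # 36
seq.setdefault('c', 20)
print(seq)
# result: {'x': 97, 'c': 29, 'a': 36}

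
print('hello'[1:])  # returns ello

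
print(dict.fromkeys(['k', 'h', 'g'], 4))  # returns {'k': 4, 'h': 4, 'g': 4}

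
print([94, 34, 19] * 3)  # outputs [94, 34, 19, 94, 34, 19, 94, 34, 19]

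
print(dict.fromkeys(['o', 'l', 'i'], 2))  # {'o': 2, 'l': 2, 'i': 2}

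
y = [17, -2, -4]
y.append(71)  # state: [17, -2, -4, 71]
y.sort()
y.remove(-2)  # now [-4, 17, 71]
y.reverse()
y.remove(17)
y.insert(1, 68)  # [71, 68, -4]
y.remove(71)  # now [68, -4]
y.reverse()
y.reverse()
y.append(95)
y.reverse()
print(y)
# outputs [95, -4, 68]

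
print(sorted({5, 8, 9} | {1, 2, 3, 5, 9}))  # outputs [1, 2, 3, 5, 8, 9]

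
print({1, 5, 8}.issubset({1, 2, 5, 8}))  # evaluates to True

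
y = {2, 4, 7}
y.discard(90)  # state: {2, 4, 7}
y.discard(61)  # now {2, 4, 7}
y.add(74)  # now {2, 4, 7, 74}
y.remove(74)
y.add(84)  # {2, 4, 7, 84}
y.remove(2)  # {4, 7, 84}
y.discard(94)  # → {4, 7, 84}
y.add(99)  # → {4, 7, 84, 99}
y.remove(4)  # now {7, 84, 99}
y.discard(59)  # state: {7, 84, 99}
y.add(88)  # {7, 84, 88, 99}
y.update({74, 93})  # {7, 74, 84, 88, 93, 99}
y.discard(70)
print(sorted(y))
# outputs [7, 74, 84, 88, 93, 99]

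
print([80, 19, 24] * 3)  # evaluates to [80, 19, 24, 80, 19, 24, 80, 19, 24]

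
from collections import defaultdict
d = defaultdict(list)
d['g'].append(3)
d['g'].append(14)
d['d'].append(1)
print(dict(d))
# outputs {'g': [3, 14], 'd': [1]}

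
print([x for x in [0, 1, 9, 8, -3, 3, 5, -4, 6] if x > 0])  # [1, 9, 8, 3, 5, 6]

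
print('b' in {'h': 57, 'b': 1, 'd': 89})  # True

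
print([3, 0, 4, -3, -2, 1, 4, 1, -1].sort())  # None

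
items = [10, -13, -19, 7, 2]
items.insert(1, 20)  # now [10, 20, -13, -19, 7, 2]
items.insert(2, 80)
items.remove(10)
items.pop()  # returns 2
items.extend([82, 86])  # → [20, 80, -13, -19, 7, 82, 86]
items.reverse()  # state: [86, 82, 7, -19, -13, 80, 20]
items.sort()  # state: [-19, -13, 7, 20, 80, 82, 86]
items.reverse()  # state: [86, 82, 80, 20, 7, -13, -19]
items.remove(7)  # [86, 82, 80, 20, -13, -19]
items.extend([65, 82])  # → [86, 82, 80, 20, -13, -19, 65, 82]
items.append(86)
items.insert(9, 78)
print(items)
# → [86, 82, 80, 20, -13, -19, 65, 82, 86, 78]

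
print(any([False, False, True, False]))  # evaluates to True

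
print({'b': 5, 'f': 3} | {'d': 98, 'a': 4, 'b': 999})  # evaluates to {'b': 999, 'f': 3, 'd': 98, 'a': 4}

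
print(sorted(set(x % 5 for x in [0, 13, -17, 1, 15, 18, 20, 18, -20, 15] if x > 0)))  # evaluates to [0, 1, 3]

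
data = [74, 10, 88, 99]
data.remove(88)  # [74, 10, 99]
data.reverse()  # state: [99, 10, 74]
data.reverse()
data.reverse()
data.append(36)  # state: [99, 10, 74, 36]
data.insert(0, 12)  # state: [12, 99, 10, 74, 36]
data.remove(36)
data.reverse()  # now [74, 10, 99, 12]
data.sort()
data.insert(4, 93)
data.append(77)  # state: [10, 12, 74, 99, 93, 77]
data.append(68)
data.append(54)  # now [10, 12, 74, 99, 93, 77, 68, 54]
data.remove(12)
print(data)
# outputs [10, 74, 99, 93, 77, 68, 54]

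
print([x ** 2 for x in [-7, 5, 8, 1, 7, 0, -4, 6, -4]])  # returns [49, 25, 64, 1, 49, 0, 16, 36, 16]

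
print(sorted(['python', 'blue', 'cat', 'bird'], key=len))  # ['cat', 'blue', 'bird', 'python']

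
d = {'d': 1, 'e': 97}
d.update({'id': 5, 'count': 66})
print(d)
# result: {'d': 1, 'e': 97, 'id': 5, 'count': 66}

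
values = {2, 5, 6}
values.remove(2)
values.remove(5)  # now {6}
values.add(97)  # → {6, 97}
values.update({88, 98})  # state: {6, 88, 97, 98}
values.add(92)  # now {6, 88, 92, 97, 98}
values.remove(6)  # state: {88, 92, 97, 98}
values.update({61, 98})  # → {61, 88, 92, 97, 98}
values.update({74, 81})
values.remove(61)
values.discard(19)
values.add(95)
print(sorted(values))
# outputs [74, 81, 88, 92, 95, 97, 98]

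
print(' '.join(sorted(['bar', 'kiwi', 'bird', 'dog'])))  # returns bar bird dog kiwi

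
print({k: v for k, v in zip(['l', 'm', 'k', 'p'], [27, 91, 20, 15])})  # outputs {'l': 27, 'm': 91, 'k': 20, 'p': 15}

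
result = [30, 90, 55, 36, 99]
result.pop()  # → 99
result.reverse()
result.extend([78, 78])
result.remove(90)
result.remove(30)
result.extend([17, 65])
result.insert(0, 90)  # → [90, 36, 55, 78, 78, 17, 65]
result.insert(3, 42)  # [90, 36, 55, 42, 78, 78, 17, 65]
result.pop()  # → 65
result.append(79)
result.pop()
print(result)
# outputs [90, 36, 55, 42, 78, 78, 17]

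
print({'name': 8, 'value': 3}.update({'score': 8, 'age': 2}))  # None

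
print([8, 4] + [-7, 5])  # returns [8, 4, -7, 5]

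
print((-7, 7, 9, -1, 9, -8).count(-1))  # 1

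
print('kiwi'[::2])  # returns kw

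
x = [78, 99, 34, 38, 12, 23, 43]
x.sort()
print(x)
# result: [12, 23, 34, 38, 43, 78, 99]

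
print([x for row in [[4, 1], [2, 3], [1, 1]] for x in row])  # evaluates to [4, 1, 2, 3, 1, 1]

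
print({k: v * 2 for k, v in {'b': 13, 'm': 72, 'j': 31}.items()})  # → {'b': 26, 'm': 144, 'j': 62}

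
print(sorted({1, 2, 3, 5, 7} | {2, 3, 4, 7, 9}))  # [1, 2, 3, 4, 5, 7, 9]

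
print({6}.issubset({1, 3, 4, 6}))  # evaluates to True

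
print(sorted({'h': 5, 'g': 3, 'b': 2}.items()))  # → [('b', 2), ('g', 3), ('h', 5)]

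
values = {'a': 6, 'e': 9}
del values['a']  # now {'e': 9}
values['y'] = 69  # {'e': 9, 'y': 69}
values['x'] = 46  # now {'e': 9, 'y': 69, 'x': 46}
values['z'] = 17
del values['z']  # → {'e': 9, 'y': 69, 'x': 46}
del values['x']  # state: {'e': 9, 'y': 69}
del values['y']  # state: {'e': 9}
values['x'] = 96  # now {'e': 9, 'x': 96}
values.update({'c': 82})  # {'e': 9, 'x': 96, 'c': 82}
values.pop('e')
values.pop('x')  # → 96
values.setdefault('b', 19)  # 19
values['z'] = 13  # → {'c': 82, 'b': 19, 'z': 13}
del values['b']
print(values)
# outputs {'c': 82, 'z': 13}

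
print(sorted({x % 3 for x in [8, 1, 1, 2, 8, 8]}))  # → [1, 2]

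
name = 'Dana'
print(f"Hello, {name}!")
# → Hello, Dana!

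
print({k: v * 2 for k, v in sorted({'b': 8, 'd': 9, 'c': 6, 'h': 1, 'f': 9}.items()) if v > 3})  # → {'b': 16, 'c': 12, 'd': 18, 'f': 18}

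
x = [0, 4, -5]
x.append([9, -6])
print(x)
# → [0, 4, -5, [9, -6]]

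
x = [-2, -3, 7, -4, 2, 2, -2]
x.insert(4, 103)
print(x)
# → [-2, -3, 7, -4, 103, 2, 2, -2]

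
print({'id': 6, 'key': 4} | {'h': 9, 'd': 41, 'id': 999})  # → {'id': 999, 'key': 4, 'h': 9, 'd': 41}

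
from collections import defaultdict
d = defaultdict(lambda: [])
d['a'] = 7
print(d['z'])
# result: []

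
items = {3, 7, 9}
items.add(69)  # {3, 7, 9, 69}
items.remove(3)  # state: {7, 9, 69}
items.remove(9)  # {7, 69}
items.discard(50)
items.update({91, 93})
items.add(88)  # {7, 69, 88, 91, 93}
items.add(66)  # {7, 66, 69, 88, 91, 93}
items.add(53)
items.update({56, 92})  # {7, 53, 56, 66, 69, 88, 91, 92, 93}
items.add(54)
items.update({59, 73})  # {7, 53, 54, 56, 59, 66, 69, 73, 88, 91, 92, 93}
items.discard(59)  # {7, 53, 54, 56, 66, 69, 73, 88, 91, 92, 93}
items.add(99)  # {7, 53, 54, 56, 66, 69, 73, 88, 91, 92, 93, 99}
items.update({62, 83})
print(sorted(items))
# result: [7, 53, 54, 56, 62, 66, 69, 73, 83, 88, 91, 92, 93, 99]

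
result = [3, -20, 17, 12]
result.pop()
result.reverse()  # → [17, -20, 3]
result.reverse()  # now [3, -20, 17]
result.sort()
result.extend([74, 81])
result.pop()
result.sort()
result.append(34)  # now [-20, 3, 17, 74, 34]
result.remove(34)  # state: [-20, 3, 17, 74]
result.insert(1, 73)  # [-20, 73, 3, 17, 74]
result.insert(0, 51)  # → [51, -20, 73, 3, 17, 74]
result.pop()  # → 74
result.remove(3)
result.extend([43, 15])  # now [51, -20, 73, 17, 43, 15]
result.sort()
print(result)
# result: [-20, 15, 17, 43, 51, 73]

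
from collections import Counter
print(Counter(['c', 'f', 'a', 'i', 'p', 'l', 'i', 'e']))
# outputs Counter({'i': 2, 'c': 1, 'f': 1, 'a': 1, 'p': 1, 'l': 1, 'e': 1})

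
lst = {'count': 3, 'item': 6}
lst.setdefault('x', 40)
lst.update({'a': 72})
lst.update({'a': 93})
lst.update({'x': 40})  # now {'count': 3, 'item': 6, 'x': 40, 'a': 93}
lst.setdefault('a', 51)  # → 93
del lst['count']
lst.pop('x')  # 40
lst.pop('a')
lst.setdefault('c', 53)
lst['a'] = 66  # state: {'item': 6, 'c': 53, 'a': 66}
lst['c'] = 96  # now {'item': 6, 'c': 96, 'a': 66}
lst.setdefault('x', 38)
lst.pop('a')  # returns 66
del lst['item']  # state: {'c': 96, 'x': 38}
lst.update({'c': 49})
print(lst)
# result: {'c': 49, 'x': 38}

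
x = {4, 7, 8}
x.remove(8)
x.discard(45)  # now {4, 7}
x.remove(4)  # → {7}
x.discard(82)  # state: {7}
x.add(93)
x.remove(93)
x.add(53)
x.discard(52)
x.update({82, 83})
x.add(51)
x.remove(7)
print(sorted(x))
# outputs [51, 53, 82, 83]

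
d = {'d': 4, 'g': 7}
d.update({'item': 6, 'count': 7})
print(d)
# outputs {'d': 4, 'g': 7, 'item': 6, 'count': 7}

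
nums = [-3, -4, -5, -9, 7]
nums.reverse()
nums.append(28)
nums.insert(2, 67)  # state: [7, -9, 67, -5, -4, -3, 28]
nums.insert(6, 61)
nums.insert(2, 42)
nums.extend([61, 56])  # [7, -9, 42, 67, -5, -4, -3, 61, 28, 61, 56]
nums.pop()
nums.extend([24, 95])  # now [7, -9, 42, 67, -5, -4, -3, 61, 28, 61, 24, 95]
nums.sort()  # [-9, -5, -4, -3, 7, 24, 28, 42, 61, 61, 67, 95]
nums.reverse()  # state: [95, 67, 61, 61, 42, 28, 24, 7, -3, -4, -5, -9]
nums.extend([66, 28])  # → [95, 67, 61, 61, 42, 28, 24, 7, -3, -4, -5, -9, 66, 28]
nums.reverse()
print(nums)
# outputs [28, 66, -9, -5, -4, -3, 7, 24, 28, 42, 61, 61, 67, 95]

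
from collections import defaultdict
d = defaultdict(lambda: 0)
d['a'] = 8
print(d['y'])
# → 0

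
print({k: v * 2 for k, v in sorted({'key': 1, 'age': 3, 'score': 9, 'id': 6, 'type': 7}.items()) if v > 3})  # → {'id': 12, 'score': 18, 'type': 14}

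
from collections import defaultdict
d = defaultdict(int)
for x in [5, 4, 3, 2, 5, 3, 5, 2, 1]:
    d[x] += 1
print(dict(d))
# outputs {5: 3, 4: 1, 3: 2, 2: 2, 1: 1}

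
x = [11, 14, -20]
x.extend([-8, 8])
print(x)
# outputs [11, 14, -20, -8, 8]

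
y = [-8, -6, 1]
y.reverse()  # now [1, -6, -8]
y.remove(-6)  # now [1, -8]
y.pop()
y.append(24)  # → [1, 24]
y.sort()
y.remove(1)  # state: [24]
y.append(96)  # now [24, 96]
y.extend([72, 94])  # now [24, 96, 72, 94]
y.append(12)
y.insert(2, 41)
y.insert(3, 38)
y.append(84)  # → [24, 96, 41, 38, 72, 94, 12, 84]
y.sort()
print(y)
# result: [12, 24, 38, 41, 72, 84, 94, 96]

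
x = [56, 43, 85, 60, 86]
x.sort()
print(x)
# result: [43, 56, 60, 85, 86]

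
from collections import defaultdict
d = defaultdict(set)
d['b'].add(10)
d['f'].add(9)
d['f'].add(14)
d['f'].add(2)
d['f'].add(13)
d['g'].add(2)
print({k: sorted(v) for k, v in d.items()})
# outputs {'b': [10], 'f': [2, 9, 13, 14], 'g': [2]}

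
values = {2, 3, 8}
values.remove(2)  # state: {3, 8}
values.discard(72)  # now {3, 8}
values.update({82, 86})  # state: {3, 8, 82, 86}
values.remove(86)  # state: {3, 8, 82}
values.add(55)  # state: {3, 8, 55, 82}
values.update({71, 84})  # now {3, 8, 55, 71, 82, 84}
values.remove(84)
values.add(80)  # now {3, 8, 55, 71, 80, 82}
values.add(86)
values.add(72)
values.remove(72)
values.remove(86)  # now {3, 8, 55, 71, 80, 82}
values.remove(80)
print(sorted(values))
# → [3, 8, 55, 71, 82]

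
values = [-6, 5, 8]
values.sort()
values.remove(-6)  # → [5, 8]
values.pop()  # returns 8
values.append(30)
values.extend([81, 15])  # [5, 30, 81, 15]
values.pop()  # 15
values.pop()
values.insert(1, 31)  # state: [5, 31, 30]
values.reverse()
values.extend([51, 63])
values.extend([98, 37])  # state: [30, 31, 5, 51, 63, 98, 37]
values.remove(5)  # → [30, 31, 51, 63, 98, 37]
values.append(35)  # [30, 31, 51, 63, 98, 37, 35]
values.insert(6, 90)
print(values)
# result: [30, 31, 51, 63, 98, 37, 90, 35]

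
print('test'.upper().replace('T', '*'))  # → *ES*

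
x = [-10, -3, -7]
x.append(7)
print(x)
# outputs [-10, -3, -7, 7]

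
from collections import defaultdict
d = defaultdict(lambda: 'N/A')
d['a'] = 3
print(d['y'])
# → N/A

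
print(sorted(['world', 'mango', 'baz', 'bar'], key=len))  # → ['baz', 'bar', 'world', 'mango']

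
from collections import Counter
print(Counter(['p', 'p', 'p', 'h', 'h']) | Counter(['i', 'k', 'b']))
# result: Counter({'p': 3, 'h': 2, 'i': 1, 'k': 1, 'b': 1})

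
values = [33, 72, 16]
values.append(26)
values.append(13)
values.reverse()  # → [13, 26, 16, 72, 33]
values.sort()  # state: [13, 16, 26, 33, 72]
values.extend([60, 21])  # [13, 16, 26, 33, 72, 60, 21]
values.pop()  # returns 21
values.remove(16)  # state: [13, 26, 33, 72, 60]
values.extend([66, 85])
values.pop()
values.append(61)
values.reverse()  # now [61, 66, 60, 72, 33, 26, 13]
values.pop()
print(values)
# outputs [61, 66, 60, 72, 33, 26]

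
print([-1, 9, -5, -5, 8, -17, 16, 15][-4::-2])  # [8, -5, -1]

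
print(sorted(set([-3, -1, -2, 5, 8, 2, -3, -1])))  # [-3, -2, -1, 2, 5, 8]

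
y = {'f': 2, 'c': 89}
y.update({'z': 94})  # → {'f': 2, 'c': 89, 'z': 94}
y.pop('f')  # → 2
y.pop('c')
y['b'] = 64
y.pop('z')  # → 94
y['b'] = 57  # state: {'b': 57}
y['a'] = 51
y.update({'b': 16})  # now {'b': 16, 'a': 51}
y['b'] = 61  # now {'b': 61, 'a': 51}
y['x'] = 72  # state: {'b': 61, 'a': 51, 'x': 72}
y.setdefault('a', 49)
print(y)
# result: {'b': 61, 'a': 51, 'x': 72}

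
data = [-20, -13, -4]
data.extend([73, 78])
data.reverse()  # [78, 73, -4, -13, -20]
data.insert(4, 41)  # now [78, 73, -4, -13, 41, -20]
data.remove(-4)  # [78, 73, -13, 41, -20]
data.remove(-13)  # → [78, 73, 41, -20]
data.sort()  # [-20, 41, 73, 78]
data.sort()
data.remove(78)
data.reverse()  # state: [73, 41, -20]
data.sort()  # [-20, 41, 73]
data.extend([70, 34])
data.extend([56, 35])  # [-20, 41, 73, 70, 34, 56, 35]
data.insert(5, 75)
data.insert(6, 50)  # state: [-20, 41, 73, 70, 34, 75, 50, 56, 35]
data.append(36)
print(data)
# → [-20, 41, 73, 70, 34, 75, 50, 56, 35, 36]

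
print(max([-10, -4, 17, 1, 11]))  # 17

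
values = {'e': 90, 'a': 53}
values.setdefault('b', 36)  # 36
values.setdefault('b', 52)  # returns 36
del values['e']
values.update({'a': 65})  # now {'a': 65, 'b': 36}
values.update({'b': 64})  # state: {'a': 65, 'b': 64}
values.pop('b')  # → 64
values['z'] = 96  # {'a': 65, 'z': 96}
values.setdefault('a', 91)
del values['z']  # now {'a': 65}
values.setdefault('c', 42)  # 42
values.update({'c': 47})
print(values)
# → {'a': 65, 'c': 47}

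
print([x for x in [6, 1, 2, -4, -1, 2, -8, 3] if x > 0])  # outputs [6, 1, 2, 2, 3]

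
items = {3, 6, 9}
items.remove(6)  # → {3, 9}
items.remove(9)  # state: {3}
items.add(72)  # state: {3, 72}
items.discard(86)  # {3, 72}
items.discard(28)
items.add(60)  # {3, 60, 72}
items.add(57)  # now {3, 57, 60, 72}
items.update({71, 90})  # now {3, 57, 60, 71, 72, 90}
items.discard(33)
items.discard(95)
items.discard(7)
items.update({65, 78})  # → {3, 57, 60, 65, 71, 72, 78, 90}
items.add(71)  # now {3, 57, 60, 65, 71, 72, 78, 90}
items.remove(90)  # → {3, 57, 60, 65, 71, 72, 78}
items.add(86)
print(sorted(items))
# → [3, 57, 60, 65, 71, 72, 78, 86]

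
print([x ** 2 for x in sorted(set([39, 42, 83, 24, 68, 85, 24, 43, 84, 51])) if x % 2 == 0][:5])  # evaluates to [576, 1764, 4624, 7056]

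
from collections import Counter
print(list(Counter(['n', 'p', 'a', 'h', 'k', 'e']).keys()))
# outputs ['n', 'p', 'a', 'h', 'k', 'e']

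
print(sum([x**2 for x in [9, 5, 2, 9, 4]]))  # 207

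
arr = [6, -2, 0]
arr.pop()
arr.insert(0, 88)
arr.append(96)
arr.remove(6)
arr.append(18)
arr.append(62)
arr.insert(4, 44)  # [88, -2, 96, 18, 44, 62]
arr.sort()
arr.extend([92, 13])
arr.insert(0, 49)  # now [49, -2, 18, 44, 62, 88, 96, 92, 13]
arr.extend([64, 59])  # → [49, -2, 18, 44, 62, 88, 96, 92, 13, 64, 59]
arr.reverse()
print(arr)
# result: [59, 64, 13, 92, 96, 88, 62, 44, 18, -2, 49]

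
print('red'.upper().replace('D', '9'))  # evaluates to RE9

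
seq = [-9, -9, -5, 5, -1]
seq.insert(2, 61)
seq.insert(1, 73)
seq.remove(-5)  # [-9, 73, -9, 61, 5, -1]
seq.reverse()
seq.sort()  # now [-9, -9, -1, 5, 61, 73]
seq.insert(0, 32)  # [32, -9, -9, -1, 5, 61, 73]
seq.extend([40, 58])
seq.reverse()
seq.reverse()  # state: [32, -9, -9, -1, 5, 61, 73, 40, 58]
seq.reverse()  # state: [58, 40, 73, 61, 5, -1, -9, -9, 32]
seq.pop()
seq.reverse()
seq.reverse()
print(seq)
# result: [58, 40, 73, 61, 5, -1, -9, -9]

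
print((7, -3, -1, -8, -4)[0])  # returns 7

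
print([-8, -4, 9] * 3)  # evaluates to [-8, -4, 9, -8, -4, 9, -8, -4, 9]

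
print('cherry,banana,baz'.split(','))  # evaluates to ['cherry', 'banana', 'baz']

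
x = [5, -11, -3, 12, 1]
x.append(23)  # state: [5, -11, -3, 12, 1, 23]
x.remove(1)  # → [5, -11, -3, 12, 23]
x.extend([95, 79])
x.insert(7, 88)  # [5, -11, -3, 12, 23, 95, 79, 88]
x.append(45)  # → [5, -11, -3, 12, 23, 95, 79, 88, 45]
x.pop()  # 45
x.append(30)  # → [5, -11, -3, 12, 23, 95, 79, 88, 30]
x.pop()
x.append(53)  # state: [5, -11, -3, 12, 23, 95, 79, 88, 53]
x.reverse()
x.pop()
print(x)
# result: [53, 88, 79, 95, 23, 12, -3, -11]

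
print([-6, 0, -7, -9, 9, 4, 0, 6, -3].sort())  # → None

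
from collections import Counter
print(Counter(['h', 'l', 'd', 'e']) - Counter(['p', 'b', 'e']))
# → Counter({'h': 1, 'l': 1, 'd': 1})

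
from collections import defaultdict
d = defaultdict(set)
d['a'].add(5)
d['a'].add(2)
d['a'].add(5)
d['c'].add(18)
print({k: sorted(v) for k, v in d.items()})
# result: {'a': [2, 5], 'c': [18]}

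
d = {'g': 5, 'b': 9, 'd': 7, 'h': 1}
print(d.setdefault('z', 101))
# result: 101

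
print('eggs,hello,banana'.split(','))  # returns ['eggs', 'hello', 'banana']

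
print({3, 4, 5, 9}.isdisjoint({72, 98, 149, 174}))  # True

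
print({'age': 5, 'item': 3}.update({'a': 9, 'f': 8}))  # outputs None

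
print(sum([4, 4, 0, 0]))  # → 8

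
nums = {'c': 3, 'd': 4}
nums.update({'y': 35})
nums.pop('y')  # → 35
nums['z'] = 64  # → {'c': 3, 'd': 4, 'z': 64}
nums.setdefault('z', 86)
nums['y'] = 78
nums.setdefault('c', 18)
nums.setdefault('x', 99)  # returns 99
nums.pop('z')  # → 64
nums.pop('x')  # 99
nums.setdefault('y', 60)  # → 78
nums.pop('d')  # 4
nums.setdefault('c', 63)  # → 3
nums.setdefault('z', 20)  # 20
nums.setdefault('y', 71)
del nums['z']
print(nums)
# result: {'c': 3, 'y': 78}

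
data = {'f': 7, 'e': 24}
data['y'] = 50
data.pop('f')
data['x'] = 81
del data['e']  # {'y': 50, 'x': 81}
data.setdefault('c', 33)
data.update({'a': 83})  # {'y': 50, 'x': 81, 'c': 33, 'a': 83}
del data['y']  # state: {'x': 81, 'c': 33, 'a': 83}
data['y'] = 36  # {'x': 81, 'c': 33, 'a': 83, 'y': 36}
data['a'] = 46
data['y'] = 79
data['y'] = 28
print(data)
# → {'x': 81, 'c': 33, 'a': 46, 'y': 28}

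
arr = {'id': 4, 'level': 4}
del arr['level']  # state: {'id': 4}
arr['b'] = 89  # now {'id': 4, 'b': 89}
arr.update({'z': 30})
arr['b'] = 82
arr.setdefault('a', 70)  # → 70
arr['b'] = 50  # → {'id': 4, 'b': 50, 'z': 30, 'a': 70}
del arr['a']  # {'id': 4, 'b': 50, 'z': 30}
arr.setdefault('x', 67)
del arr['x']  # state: {'id': 4, 'b': 50, 'z': 30}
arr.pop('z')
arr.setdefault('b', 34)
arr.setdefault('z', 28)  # 28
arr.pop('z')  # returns 28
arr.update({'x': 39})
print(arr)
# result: {'id': 4, 'b': 50, 'x': 39}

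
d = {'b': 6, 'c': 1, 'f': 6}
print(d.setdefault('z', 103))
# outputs 103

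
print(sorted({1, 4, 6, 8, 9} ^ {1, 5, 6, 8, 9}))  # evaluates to [4, 5]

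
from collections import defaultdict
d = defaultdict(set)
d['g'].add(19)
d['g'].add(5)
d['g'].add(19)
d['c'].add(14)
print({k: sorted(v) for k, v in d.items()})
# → {'g': [5, 19], 'c': [14]}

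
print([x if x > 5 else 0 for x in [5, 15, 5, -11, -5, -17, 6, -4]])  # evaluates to [0, 15, 0, 0, 0, 0, 6, 0]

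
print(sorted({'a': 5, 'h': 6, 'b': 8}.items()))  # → [('a', 5), ('b', 8), ('h', 6)]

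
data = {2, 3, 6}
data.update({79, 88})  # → {2, 3, 6, 79, 88}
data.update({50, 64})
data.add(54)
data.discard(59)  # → {2, 3, 6, 50, 54, 64, 79, 88}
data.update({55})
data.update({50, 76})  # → {2, 3, 6, 50, 54, 55, 64, 76, 79, 88}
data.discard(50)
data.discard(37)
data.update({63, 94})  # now {2, 3, 6, 54, 55, 63, 64, 76, 79, 88, 94}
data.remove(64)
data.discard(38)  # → {2, 3, 6, 54, 55, 63, 76, 79, 88, 94}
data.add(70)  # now {2, 3, 6, 54, 55, 63, 70, 76, 79, 88, 94}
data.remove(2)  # {3, 6, 54, 55, 63, 70, 76, 79, 88, 94}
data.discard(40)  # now {3, 6, 54, 55, 63, 70, 76, 79, 88, 94}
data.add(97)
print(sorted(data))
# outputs [3, 6, 54, 55, 63, 70, 76, 79, 88, 94, 97]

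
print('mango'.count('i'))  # 0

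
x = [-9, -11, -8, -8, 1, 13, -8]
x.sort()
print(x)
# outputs [-11, -9, -8, -8, -8, 1, 13]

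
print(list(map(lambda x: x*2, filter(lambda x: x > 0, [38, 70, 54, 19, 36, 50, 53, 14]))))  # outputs [76, 140, 108, 38, 72, 100, 106, 28]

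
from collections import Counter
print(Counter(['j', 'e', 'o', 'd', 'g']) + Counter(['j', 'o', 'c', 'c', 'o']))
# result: Counter({'o': 3, 'j': 2, 'c': 2, 'e': 1, 'd': 1, 'g': 1})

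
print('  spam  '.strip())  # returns spam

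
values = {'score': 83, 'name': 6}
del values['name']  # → {'score': 83}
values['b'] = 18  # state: {'score': 83, 'b': 18}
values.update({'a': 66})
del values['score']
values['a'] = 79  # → {'b': 18, 'a': 79}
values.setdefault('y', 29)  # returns 29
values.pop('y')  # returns 29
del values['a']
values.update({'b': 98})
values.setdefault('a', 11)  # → 11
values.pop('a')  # 11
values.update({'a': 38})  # {'b': 98, 'a': 38}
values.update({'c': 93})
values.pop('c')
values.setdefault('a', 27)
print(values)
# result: {'b': 98, 'a': 38}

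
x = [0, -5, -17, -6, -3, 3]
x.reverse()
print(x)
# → [3, -3, -6, -17, -5, 0]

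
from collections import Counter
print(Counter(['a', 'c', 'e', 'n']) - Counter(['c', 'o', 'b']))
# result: Counter({'a': 1, 'e': 1, 'n': 1})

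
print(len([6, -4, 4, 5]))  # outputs 4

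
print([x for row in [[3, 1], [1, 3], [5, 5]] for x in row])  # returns [3, 1, 1, 3, 5, 5]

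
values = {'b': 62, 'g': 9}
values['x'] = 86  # {'b': 62, 'g': 9, 'x': 86}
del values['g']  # {'b': 62, 'x': 86}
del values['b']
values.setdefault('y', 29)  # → 29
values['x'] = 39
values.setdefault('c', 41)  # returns 41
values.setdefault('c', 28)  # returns 41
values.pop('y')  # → 29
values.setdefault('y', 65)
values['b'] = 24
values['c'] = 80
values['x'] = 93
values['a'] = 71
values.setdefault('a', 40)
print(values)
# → {'x': 93, 'c': 80, 'y': 65, 'b': 24, 'a': 71}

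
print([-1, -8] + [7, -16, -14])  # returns [-1, -8, 7, -16, -14]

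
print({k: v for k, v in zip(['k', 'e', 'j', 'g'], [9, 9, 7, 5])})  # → {'k': 9, 'e': 9, 'j': 7, 'g': 5}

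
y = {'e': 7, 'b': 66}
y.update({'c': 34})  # {'e': 7, 'b': 66, 'c': 34}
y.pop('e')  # 7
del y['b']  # {'c': 34}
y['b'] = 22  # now {'c': 34, 'b': 22}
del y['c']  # {'b': 22}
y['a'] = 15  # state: {'b': 22, 'a': 15}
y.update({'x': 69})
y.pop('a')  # 15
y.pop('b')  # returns 22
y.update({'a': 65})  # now {'x': 69, 'a': 65}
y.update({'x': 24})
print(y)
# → {'x': 24, 'a': 65}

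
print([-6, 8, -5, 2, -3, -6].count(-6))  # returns 2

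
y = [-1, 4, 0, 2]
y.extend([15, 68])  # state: [-1, 4, 0, 2, 15, 68]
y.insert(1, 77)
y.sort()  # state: [-1, 0, 2, 4, 15, 68, 77]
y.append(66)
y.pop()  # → 66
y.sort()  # [-1, 0, 2, 4, 15, 68, 77]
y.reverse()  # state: [77, 68, 15, 4, 2, 0, -1]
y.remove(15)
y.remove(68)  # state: [77, 4, 2, 0, -1]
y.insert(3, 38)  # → [77, 4, 2, 38, 0, -1]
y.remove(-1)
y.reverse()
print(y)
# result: [0, 38, 2, 4, 77]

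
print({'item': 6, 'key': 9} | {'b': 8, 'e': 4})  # {'item': 6, 'key': 9, 'b': 8, 'e': 4}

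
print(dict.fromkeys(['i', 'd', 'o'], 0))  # {'i': 0, 'd': 0, 'o': 0}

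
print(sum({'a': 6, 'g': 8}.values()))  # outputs 14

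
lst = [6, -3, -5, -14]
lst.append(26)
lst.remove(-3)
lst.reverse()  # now [26, -14, -5, 6]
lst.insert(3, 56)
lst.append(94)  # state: [26, -14, -5, 56, 6, 94]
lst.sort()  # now [-14, -5, 6, 26, 56, 94]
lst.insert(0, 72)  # [72, -14, -5, 6, 26, 56, 94]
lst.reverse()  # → [94, 56, 26, 6, -5, -14, 72]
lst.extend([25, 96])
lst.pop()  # 96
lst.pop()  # 25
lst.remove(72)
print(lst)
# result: [94, 56, 26, 6, -5, -14]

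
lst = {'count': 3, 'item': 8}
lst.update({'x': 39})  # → {'count': 3, 'item': 8, 'x': 39}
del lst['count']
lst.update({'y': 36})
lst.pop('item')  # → 8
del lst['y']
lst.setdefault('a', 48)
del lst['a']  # {'x': 39}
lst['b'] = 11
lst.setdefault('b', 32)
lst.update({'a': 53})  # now {'x': 39, 'b': 11, 'a': 53}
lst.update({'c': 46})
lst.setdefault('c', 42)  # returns 46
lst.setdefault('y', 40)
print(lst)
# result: {'x': 39, 'b': 11, 'a': 53, 'c': 46, 'y': 40}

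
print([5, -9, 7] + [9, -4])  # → [5, -9, 7, 9, -4]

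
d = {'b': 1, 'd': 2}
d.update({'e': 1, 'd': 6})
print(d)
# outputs {'b': 1, 'd': 6, 'e': 1}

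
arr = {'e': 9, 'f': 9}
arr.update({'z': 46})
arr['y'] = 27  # {'e': 9, 'f': 9, 'z': 46, 'y': 27}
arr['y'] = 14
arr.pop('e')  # 9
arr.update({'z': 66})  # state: {'f': 9, 'z': 66, 'y': 14}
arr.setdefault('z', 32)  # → 66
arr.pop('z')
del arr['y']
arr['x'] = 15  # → {'f': 9, 'x': 15}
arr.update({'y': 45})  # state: {'f': 9, 'x': 15, 'y': 45}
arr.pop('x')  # 15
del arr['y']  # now {'f': 9}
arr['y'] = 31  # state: {'f': 9, 'y': 31}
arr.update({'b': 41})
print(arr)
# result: {'f': 9, 'y': 31, 'b': 41}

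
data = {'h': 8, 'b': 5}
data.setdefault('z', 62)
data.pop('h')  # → 8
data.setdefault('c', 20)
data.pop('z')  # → 62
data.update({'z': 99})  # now {'b': 5, 'c': 20, 'z': 99}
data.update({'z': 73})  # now {'b': 5, 'c': 20, 'z': 73}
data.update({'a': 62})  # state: {'b': 5, 'c': 20, 'z': 73, 'a': 62}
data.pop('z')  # 73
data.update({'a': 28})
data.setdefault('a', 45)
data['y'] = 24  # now {'b': 5, 'c': 20, 'a': 28, 'y': 24}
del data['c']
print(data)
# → {'b': 5, 'a': 28, 'y': 24}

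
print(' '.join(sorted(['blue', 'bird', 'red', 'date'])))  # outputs bird blue date red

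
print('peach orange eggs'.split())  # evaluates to ['peach', 'orange', 'eggs']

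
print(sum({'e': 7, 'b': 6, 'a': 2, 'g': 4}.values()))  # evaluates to 19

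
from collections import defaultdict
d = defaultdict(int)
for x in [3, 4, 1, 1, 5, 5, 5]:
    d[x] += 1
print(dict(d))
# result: {3: 1, 4: 1, 1: 2, 5: 3}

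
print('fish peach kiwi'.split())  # ['fish', 'peach', 'kiwi']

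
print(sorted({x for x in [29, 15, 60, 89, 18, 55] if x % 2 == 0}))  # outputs [18, 60]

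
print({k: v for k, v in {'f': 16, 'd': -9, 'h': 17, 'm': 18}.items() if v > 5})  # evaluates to {'f': 16, 'h': 17, 'm': 18}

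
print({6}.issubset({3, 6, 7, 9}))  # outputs True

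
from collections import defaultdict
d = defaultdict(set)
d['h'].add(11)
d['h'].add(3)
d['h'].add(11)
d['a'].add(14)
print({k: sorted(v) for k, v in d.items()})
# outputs {'h': [3, 11], 'a': [14]}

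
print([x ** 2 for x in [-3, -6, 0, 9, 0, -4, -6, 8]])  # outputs [9, 36, 0, 81, 0, 16, 36, 64]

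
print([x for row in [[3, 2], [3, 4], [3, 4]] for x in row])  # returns [3, 2, 3, 4, 3, 4]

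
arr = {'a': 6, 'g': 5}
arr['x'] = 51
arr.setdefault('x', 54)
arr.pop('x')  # 51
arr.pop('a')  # 6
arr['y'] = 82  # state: {'g': 5, 'y': 82}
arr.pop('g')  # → 5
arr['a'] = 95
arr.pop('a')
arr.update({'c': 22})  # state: {'y': 82, 'c': 22}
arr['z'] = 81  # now {'y': 82, 'c': 22, 'z': 81}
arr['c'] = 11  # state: {'y': 82, 'c': 11, 'z': 81}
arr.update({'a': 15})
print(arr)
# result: {'y': 82, 'c': 11, 'z': 81, 'a': 15}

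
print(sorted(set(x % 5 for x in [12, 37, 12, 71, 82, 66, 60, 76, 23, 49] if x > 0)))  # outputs [0, 1, 2, 3, 4]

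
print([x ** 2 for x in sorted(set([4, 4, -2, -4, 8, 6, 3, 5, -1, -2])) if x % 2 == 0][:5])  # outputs [16, 4, 16, 36, 64]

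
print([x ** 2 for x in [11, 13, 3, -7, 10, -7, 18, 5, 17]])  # [121, 169, 9, 49, 100, 49, 324, 25, 289]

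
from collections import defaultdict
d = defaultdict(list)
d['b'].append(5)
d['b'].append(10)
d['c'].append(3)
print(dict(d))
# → {'b': [5, 10], 'c': [3]}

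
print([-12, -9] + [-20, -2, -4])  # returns [-12, -9, -20, -2, -4]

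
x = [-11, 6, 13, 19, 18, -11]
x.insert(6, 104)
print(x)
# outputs [-11, 6, 13, 19, 18, -11, 104]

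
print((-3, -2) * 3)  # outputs (-3, -2, -3, -2, -3, -2)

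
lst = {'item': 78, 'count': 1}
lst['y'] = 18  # {'item': 78, 'count': 1, 'y': 18}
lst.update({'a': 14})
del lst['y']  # {'item': 78, 'count': 1, 'a': 14}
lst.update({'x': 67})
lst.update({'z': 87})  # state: {'item': 78, 'count': 1, 'a': 14, 'x': 67, 'z': 87}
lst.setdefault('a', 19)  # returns 14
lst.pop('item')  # 78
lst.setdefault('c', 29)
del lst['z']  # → {'count': 1, 'a': 14, 'x': 67, 'c': 29}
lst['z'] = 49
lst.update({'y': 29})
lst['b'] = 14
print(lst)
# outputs {'count': 1, 'a': 14, 'x': 67, 'c': 29, 'z': 49, 'y': 29, 'b': 14}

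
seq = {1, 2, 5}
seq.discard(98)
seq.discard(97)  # {1, 2, 5}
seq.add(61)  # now {1, 2, 5, 61}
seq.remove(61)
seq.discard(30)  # {1, 2, 5}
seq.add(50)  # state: {1, 2, 5, 50}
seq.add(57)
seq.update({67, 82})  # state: {1, 2, 5, 50, 57, 67, 82}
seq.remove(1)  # {2, 5, 50, 57, 67, 82}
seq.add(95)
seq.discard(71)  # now {2, 5, 50, 57, 67, 82, 95}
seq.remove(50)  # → {2, 5, 57, 67, 82, 95}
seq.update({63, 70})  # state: {2, 5, 57, 63, 67, 70, 82, 95}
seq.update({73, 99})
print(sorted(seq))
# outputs [2, 5, 57, 63, 67, 70, 73, 82, 95, 99]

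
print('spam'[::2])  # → sa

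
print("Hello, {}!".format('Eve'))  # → Hello, Eve!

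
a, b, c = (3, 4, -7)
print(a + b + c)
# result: 0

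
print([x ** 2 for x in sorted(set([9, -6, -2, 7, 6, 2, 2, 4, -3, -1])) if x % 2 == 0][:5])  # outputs [36, 4, 4, 16, 36]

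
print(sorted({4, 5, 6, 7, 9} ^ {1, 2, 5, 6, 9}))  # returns [1, 2, 4, 7]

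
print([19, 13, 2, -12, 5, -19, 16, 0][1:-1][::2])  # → [13, -12, -19]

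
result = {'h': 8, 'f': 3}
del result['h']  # {'f': 3}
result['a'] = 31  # {'f': 3, 'a': 31}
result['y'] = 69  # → {'f': 3, 'a': 31, 'y': 69}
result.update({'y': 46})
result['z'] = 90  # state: {'f': 3, 'a': 31, 'y': 46, 'z': 90}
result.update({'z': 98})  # {'f': 3, 'a': 31, 'y': 46, 'z': 98}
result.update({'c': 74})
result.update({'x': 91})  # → {'f': 3, 'a': 31, 'y': 46, 'z': 98, 'c': 74, 'x': 91}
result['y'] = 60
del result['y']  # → {'f': 3, 'a': 31, 'z': 98, 'c': 74, 'x': 91}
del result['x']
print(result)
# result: {'f': 3, 'a': 31, 'z': 98, 'c': 74}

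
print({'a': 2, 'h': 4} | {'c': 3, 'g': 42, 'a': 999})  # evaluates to {'a': 999, 'h': 4, 'c': 3, 'g': 42}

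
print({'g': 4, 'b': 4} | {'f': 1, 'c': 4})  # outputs {'g': 4, 'b': 4, 'f': 1, 'c': 4}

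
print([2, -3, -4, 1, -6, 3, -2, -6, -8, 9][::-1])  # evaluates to [9, -8, -6, -2, 3, -6, 1, -4, -3, 2]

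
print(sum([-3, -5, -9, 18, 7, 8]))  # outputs 16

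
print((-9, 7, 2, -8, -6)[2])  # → 2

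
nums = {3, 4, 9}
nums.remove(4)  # {3, 9}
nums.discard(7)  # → {3, 9}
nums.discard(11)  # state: {3, 9}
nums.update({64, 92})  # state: {3, 9, 64, 92}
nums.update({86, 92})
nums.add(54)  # {3, 9, 54, 64, 86, 92}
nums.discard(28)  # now {3, 9, 54, 64, 86, 92}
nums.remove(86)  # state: {3, 9, 54, 64, 92}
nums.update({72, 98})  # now {3, 9, 54, 64, 72, 92, 98}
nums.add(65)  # {3, 9, 54, 64, 65, 72, 92, 98}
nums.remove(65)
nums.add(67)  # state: {3, 9, 54, 64, 67, 72, 92, 98}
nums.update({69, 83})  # {3, 9, 54, 64, 67, 69, 72, 83, 92, 98}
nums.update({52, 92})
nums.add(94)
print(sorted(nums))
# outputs [3, 9, 52, 54, 64, 67, 69, 72, 83, 92, 94, 98]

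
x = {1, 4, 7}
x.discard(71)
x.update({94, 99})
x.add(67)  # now {1, 4, 7, 67, 94, 99}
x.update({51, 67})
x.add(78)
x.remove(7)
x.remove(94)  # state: {1, 4, 51, 67, 78, 99}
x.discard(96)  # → {1, 4, 51, 67, 78, 99}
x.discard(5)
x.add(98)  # {1, 4, 51, 67, 78, 98, 99}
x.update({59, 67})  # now {1, 4, 51, 59, 67, 78, 98, 99}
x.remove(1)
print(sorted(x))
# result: [4, 51, 59, 67, 78, 98, 99]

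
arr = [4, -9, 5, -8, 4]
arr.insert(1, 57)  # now [4, 57, -9, 5, -8, 4]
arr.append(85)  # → [4, 57, -9, 5, -8, 4, 85]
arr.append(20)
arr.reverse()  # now [20, 85, 4, -8, 5, -9, 57, 4]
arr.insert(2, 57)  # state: [20, 85, 57, 4, -8, 5, -9, 57, 4]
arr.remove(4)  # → [20, 85, 57, -8, 5, -9, 57, 4]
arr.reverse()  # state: [4, 57, -9, 5, -8, 57, 85, 20]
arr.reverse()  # [20, 85, 57, -8, 5, -9, 57, 4]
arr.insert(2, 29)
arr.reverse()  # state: [4, 57, -9, 5, -8, 57, 29, 85, 20]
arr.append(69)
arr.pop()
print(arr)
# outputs [4, 57, -9, 5, -8, 57, 29, 85, 20]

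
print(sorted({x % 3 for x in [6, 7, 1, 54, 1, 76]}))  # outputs [0, 1]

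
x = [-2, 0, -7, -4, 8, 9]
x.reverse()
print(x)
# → [9, 8, -4, -7, 0, -2]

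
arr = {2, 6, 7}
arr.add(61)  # {2, 6, 7, 61}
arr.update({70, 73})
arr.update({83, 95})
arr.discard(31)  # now {2, 6, 7, 61, 70, 73, 83, 95}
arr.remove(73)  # {2, 6, 7, 61, 70, 83, 95}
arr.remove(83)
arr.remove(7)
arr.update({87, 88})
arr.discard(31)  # {2, 6, 61, 70, 87, 88, 95}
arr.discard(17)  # {2, 6, 61, 70, 87, 88, 95}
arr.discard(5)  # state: {2, 6, 61, 70, 87, 88, 95}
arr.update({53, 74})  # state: {2, 6, 53, 61, 70, 74, 87, 88, 95}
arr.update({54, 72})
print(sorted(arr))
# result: [2, 6, 53, 54, 61, 70, 72, 74, 87, 88, 95]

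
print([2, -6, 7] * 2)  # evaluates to [2, -6, 7, 2, -6, 7]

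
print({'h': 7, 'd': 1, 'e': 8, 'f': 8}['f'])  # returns 8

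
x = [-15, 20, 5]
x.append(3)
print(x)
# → [-15, 20, 5, 3]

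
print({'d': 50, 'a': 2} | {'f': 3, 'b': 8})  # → {'d': 50, 'a': 2, 'f': 3, 'b': 8}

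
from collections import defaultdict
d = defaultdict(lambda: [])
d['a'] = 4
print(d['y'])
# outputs []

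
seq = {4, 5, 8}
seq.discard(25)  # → {4, 5, 8}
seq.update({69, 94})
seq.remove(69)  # {4, 5, 8, 94}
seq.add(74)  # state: {4, 5, 8, 74, 94}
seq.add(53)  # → {4, 5, 8, 53, 74, 94}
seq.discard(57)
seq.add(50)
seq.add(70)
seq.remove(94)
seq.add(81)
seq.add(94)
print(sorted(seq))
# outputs [4, 5, 8, 50, 53, 70, 74, 81, 94]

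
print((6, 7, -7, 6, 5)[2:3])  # (-7,)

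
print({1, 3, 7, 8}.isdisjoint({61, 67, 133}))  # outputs True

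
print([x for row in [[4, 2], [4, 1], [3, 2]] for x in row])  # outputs [4, 2, 4, 1, 3, 2]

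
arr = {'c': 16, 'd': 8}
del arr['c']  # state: {'d': 8}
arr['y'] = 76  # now {'d': 8, 'y': 76}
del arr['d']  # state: {'y': 76}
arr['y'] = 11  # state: {'y': 11}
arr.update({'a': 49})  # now {'y': 11, 'a': 49}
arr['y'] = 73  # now {'y': 73, 'a': 49}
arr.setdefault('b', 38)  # 38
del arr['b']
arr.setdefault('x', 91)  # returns 91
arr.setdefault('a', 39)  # 49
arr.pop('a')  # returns 49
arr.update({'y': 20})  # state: {'y': 20, 'x': 91}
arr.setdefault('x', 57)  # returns 91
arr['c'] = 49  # {'y': 20, 'x': 91, 'c': 49}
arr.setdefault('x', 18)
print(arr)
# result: {'y': 20, 'x': 91, 'c': 49}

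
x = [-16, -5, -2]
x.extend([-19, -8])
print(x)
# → [-16, -5, -2, -19, -8]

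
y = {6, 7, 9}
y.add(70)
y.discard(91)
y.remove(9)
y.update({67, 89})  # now {6, 7, 67, 70, 89}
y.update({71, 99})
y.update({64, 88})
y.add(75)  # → {6, 7, 64, 67, 70, 71, 75, 88, 89, 99}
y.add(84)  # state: {6, 7, 64, 67, 70, 71, 75, 84, 88, 89, 99}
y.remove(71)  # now {6, 7, 64, 67, 70, 75, 84, 88, 89, 99}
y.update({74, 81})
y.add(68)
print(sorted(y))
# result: [6, 7, 64, 67, 68, 70, 74, 75, 81, 84, 88, 89, 99]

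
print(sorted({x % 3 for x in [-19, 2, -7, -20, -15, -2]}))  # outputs [0, 1, 2]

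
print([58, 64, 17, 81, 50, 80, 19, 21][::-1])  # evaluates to [21, 19, 80, 50, 81, 17, 64, 58]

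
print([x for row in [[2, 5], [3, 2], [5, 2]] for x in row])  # [2, 5, 3, 2, 5, 2]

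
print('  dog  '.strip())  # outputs dog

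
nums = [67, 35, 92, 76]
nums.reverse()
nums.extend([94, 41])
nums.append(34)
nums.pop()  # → 34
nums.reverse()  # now [41, 94, 67, 35, 92, 76]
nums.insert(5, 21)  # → [41, 94, 67, 35, 92, 21, 76]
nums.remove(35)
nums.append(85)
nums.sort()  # [21, 41, 67, 76, 85, 92, 94]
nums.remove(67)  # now [21, 41, 76, 85, 92, 94]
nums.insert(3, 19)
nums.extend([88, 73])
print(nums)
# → [21, 41, 76, 19, 85, 92, 94, 88, 73]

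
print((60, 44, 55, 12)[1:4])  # (44, 55, 12)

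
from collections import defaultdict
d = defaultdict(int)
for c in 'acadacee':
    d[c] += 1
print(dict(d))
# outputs {'a': 3, 'c': 2, 'd': 1, 'e': 2}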